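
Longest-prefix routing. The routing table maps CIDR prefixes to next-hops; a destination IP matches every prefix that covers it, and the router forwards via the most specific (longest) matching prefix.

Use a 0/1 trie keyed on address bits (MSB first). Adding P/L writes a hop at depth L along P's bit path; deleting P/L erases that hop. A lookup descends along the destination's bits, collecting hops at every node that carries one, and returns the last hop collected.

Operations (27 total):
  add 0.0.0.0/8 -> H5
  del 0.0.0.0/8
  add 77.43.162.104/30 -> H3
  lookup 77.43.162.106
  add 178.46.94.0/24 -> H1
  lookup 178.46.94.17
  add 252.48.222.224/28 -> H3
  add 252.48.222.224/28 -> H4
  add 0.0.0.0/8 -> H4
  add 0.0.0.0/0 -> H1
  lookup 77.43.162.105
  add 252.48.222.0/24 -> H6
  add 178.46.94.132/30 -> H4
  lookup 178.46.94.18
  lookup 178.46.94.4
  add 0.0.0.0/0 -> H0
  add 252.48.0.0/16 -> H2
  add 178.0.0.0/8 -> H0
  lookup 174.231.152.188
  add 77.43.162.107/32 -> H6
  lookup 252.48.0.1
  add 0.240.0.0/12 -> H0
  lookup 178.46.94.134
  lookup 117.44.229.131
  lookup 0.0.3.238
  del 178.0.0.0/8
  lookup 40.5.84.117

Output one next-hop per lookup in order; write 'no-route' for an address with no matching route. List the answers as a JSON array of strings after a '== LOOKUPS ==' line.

Process each operation:
  + 0.0.0.0/8 (H5) depth=8
  del 0.0.0.0/8 (clear depth 8)
  + 77.43.162.104/30 (H3) depth=30
  ? 77.43.162.106  path d0:-→d1:-→d2:-→d3:-→d4:-→d5:-→d6:-→d7:-→d8:-→d9:-→d10:-→d11:-→d12:-→d13:-→d14:-→d15:-→d16:-→d17:-→d18:-→d19:-→d20:-→d21:-→d22:-→d23:-→d24:-→d25:-→d26:-→d27:-→d28:-→d29:-→d30:H3  best=H3
  + 178.46.94.0/24 (H1) depth=24
  ? 178.46.94.17  path d0:-→d1:-→d2:-→d3:-→d4:-→d5:-→d6:-→d7:-→d8:-→d9:-→d10:-→d11:-→d12:-→d13:-→d14:-→d15:-→d16:-→d17:-→d18:-→d19:-→d20:-→d21:-→d22:-→d23:-→d24:H1  best=H1
  + 252.48.222.224/28 (H3) depth=28
  + 252.48.222.224/28 (H4) depth=28
  + 0.0.0.0/8 (H4) depth=8
  + 0.0.0.0/0 (H1) depth=0
  ? 77.43.162.105  path d0:H1→d1:-→d2:-→d3:-→d4:-→d5:-→d6:-→d7:-→d8:-→d9:-→d10:-→d11:-→d12:-→d13:-→d14:-→d15:-→d16:-→d17:-→d18:-→d19:-→d20:-→d21:-→d22:-→d23:-→d24:-→d25:-→d26:-→d27:-→d28:-→d29:-→d30:H3  best=H3
  + 252.48.222.0/24 (H6) depth=24
  + 178.46.94.132/30 (H4) depth=30
  ? 178.46.94.18  path d0:H1→d1:-→d2:-→d3:-→d4:-→d5:-→d6:-→d7:-→d8:-→d9:-→d10:-→d11:-→d12:-→d13:-→d14:-→d15:-→d16:-→d17:-→d18:-→d19:-→d20:-→d21:-→d22:-→d23:-→d24:H1  best=H1
  ? 178.46.94.4  path d0:H1→d1:-→d2:-→d3:-→d4:-→d5:-→d6:-→d7:-→d8:-→d9:-→d10:-→d11:-→d12:-→d13:-→d14:-→d15:-→d16:-→d17:-→d18:-→d19:-→d20:-→d21:-→d22:-→d23:-→d24:H1  best=H1
  + 0.0.0.0/0 (H0) depth=0
  + 252.48.0.0/16 (H2) depth=16
  + 178.0.0.0/8 (H0) depth=8
  ? 174.231.152.188  path d0:H0→d1:-→d2:-→d3:-  best=H0
  + 77.43.162.107/32 (H6) depth=32
  ? 252.48.0.1  path d0:H0→d1:-→d2:-→d3:-→d4:-→d5:-→d6:-→d7:-→d8:-→d9:-→d10:-→d11:-→d12:-→d13:-→d14:-→d15:-→d16:H2  best=H2
  + 0.240.0.0/12 (H0) depth=12
  ? 178.46.94.134  path d0:H0→d1:-→d2:-→d3:-→d4:-→d5:-→d6:-→d7:-→d8:H0→d9:-→d10:-→d11:-→d12:-→d13:-→d14:-→d15:-→d16:-→d17:-→d18:-→d19:-→d20:-→d21:-→d22:-→d23:-→d24:H1→d25:-→d26:-→d27:-→d28:-→d29:-→d30:H4  best=H4
  ? 117.44.229.131  path d0:H0→d1:-→d2:-  best=H0
  ? 0.0.3.238  path d0:H0→d1:-→d2:-→d3:-→d4:-→d5:-→d6:-→d7:-→d8:H4  best=H4
  del 178.0.0.0/8 (clear depth 8)
  ? 40.5.84.117  path d0:H0→d1:-→d2:-  best=H0

== LOOKUPS ==
["H3","H1","H3","H1","H1","H0","H2","H4","H0","H4","H0"]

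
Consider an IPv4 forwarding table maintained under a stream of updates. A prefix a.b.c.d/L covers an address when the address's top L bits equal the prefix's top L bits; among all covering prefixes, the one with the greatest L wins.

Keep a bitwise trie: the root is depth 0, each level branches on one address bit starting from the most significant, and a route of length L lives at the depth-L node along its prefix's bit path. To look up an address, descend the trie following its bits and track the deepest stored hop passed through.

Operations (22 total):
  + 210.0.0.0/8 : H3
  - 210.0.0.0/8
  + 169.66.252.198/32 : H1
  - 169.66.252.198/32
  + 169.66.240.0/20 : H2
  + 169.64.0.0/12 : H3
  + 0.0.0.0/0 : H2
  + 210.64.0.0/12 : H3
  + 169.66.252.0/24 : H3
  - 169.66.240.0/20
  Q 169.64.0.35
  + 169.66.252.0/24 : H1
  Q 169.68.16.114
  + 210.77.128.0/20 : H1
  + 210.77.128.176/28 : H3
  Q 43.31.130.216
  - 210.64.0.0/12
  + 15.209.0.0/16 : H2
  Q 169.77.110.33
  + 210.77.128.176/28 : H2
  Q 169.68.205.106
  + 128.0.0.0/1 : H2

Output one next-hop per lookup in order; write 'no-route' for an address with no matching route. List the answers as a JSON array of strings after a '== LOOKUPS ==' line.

Trace:
  add 210.0.0.0/8 -> H3 at depth 8
  - 210.0.0.0/8 clear@8
  add 169.66.252.198/32 -> H1 at depth 32
  - 169.66.252.198/32 clear@32
  add 169.66.240.0/20 -> H2 at depth 20
  add 169.64.0.0/12 -> H3 at depth 12
  add 0.0.0.0/0 -> H2 at depth 0
  add 210.64.0.0/12 -> H3 at depth 12
  add 169.66.252.0/24 -> H3 at depth 24
  - 169.66.240.0/20 clear@20
  ? 169.64.0.35  path d0:H2→d1:-→d2:-→d3:-→d4:-→d5:-→d6:-→d7:-→d8:-→d9:-→d10:-→d11:-→d12:H3→d13:-→d14:-  best=H3
  add 169.66.252.0/24 -> H1 at depth 24
  ? 169.68.16.114  path d0:H2→d1:-→d2:-→d3:-→d4:-→d5:-→d6:-→d7:-→d8:-→d9:-→d10:-→d11:-→d12:H3→d13:-  best=H3
  add 210.77.128.0/20 -> H1 at depth 20
  add 210.77.128.176/28 -> H3 at depth 28
  ? 43.31.130.216  path d0:H2  best=H2
  - 210.64.0.0/12 clear@12
  add 15.209.0.0/16 -> H2 at depth 16
  ? 169.77.110.33  path d0:H2→d1:-→d2:-→d3:-→d4:-→d5:-→d6:-→d7:-→d8:-→d9:-→d10:-→d11:-→d12:H3  best=H3
  add 210.77.128.176/28 -> H2 at depth 28
  ? 169.68.205.106  path d0:H2→d1:-→d2:-→d3:-→d4:-→d5:-→d6:-→d7:-→d8:-→d9:-→d10:-→d11:-→d12:H3→d13:-  best=H3
  add 128.0.0.0/1 -> H2 at depth 1

== LOOKUPS ==
["H3","H3","H2","H3","H3"]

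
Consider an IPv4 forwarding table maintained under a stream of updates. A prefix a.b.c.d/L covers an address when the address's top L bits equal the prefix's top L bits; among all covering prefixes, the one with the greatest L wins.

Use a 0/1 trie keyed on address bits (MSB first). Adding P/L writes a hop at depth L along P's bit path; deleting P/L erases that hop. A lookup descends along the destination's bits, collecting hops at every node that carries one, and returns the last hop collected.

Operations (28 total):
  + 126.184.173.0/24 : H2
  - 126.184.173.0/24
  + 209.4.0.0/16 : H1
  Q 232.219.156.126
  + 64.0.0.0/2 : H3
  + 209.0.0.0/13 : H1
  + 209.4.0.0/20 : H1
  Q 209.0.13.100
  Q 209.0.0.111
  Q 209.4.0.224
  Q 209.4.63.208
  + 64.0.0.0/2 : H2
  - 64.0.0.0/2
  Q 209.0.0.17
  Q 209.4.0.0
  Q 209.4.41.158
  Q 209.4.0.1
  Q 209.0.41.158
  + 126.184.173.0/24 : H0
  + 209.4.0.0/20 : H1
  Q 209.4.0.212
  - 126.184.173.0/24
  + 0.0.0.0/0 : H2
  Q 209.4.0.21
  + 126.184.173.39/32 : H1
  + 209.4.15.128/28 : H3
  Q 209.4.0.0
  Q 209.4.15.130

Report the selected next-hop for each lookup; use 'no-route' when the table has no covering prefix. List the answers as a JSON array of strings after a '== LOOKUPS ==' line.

Process each operation:
  add 126.184.173.0/24 -> H2 at depth 24
  - 126.184.173.0/24 clear@24
  add 209.4.0.0/16 -> H1 at depth 16
  lookup 232.219.156.126: bits 11 walk d0:-→d1:-→d2:- -> no-route
  add 64.0.0.0/2 -> H3 at depth 2
  add 209.0.0.0/13 -> H1 at depth 13
  add 209.4.0.0/20 -> H1 at depth 20
  lookup 209.0.13.100: bits 1101000100000 walk d0:-→d1:-→d2:-→d3:-→d4:-→d5:-→d6:-→d7:-→d8:-→d9:-→d10:-→d11:-→d12:-→d13:H1 -> H1
  lookup 209.0.0.111: bits 1101000100000 walk d0:-→d1:-→d2:-→d3:-→d4:-→d5:-→d6:-→d7:-→d8:-→d9:-→d10:-→d11:-→d12:-→d13:H1 -> H1
  lookup 209.4.0.224: bits 11010001000001000000 walk d0:-→d1:-→d2:-→d3:-→d4:-→d5:-→d6:-→d7:-→d8:-→d9:-→d10:-→d11:-→d12:-→d13:H1→d14:-→d15:-→d16:H1→d17:-→d18:-→d19:-→d20:H1 -> H1
  lookup 209.4.63.208: bits 110100010000010000 walk d0:-→d1:-→d2:-→d3:-→d4:-→d5:-→d6:-→d7:-→d8:-→d9:-→d10:-→d11:-→d12:-→d13:H1→d14:-→d15:-→d16:H1→d17:-→d18:- -> H1
  add 64.0.0.0/2 -> H2 at depth 2
  - 64.0.0.0/2 clear@2
  lookup 209.0.0.17: bits 1101000100000 walk d0:-→d1:-→d2:-→d3:-→d4:-→d5:-→d6:-→d7:-→d8:-→d9:-→d10:-→d11:-→d12:-→d13:H1 -> H1
  lookup 209.4.0.0: bits 11010001000001000000 walk d0:-→d1:-→d2:-→d3:-→d4:-→d5:-→d6:-→d7:-→d8:-→d9:-→d10:-→d11:-→d12:-→d13:H1→d14:-→d15:-→d16:H1→d17:-→d18:-→d19:-→d20:H1 -> H1
  lookup 209.4.41.158: bits 110100010000010000 walk d0:-→d1:-→d2:-→d3:-→d4:-→d5:-→d6:-→d7:-→d8:-→d9:-→d10:-→d11:-→d12:-→d13:H1→d14:-→d15:-→d16:H1→d17:-→d18:- -> H1
  lookup 209.4.0.1: bits 11010001000001000000 walk d0:-→d1:-→d2:-→d3:-→d4:-→d5:-→d6:-→d7:-→d8:-→d9:-→d10:-→d11:-→d12:-→d13:H1→d14:-→d15:-→d16:H1→d17:-→d18:-→d19:-→d20:H1 -> H1
  lookup 209.0.41.158: bits 1101000100000 walk d0:-→d1:-→d2:-→d3:-→d4:-→d5:-→d6:-→d7:-→d8:-→d9:-→d10:-→d11:-→d12:-→d13:H1 -> H1
  add 126.184.173.0/24 -> H0 at depth 24
  add 209.4.0.0/20 -> H1 at depth 20
  lookup 209.4.0.212: bits 11010001000001000000 walk d0:-→d1:-→d2:-→d3:-→d4:-→d5:-→d6:-→d7:-→d8:-→d9:-→d10:-→d11:-→d12:-→d13:H1→d14:-→d15:-→d16:H1→d17:-→d18:-→d19:-→d20:H1 -> H1
  - 126.184.173.0/24 clear@24
  add 0.0.0.0/0 -> H2 at depth 0
  lookup 209.4.0.21: bits 11010001000001000000 walk d0:H2→d1:-→d2:-→d3:-→d4:-→d5:-→d6:-→d7:-→d8:-→d9:-→d10:-→d11:-→d12:-→d13:H1→d14:-→d15:-→d16:H1→d17:-→d18:-→d19:-→d20:H1 -> H1
  add 126.184.173.39/32 -> H1 at depth 32
  add 209.4.15.128/28 -> H3 at depth 28
  lookup 209.4.0.0: bits 11010001000001000000 walk d0:H2→d1:-→d2:-→d3:-→d4:-→d5:-→d6:-→d7:-→d8:-→d9:-→d10:-→d11:-→d12:-→d13:H1→d14:-→d15:-→d16:H1→d17:-→d18:-→d19:-→d20:H1 -> H1
  lookup 209.4.15.130: bits 1101000100000100000011111000 walk d0:H2→d1:-→d2:-→d3:-→d4:-→d5:-→d6:-→d7:-→d8:-→d9:-→d10:-→d11:-→d12:-→d13:H1→d14:-→d15:-→d16:H1→d17:-→d18:-→d19:-→d20:H1→d21:-→d22:-→d23:-→d24:-→d25:-→d26:-→d27:-→d28:H3 -> H3

== LOOKUPS ==
["no-route","H1","H1","H1","H1","H1","H1","H1","H1","H1","H1","H1","H1","H3"]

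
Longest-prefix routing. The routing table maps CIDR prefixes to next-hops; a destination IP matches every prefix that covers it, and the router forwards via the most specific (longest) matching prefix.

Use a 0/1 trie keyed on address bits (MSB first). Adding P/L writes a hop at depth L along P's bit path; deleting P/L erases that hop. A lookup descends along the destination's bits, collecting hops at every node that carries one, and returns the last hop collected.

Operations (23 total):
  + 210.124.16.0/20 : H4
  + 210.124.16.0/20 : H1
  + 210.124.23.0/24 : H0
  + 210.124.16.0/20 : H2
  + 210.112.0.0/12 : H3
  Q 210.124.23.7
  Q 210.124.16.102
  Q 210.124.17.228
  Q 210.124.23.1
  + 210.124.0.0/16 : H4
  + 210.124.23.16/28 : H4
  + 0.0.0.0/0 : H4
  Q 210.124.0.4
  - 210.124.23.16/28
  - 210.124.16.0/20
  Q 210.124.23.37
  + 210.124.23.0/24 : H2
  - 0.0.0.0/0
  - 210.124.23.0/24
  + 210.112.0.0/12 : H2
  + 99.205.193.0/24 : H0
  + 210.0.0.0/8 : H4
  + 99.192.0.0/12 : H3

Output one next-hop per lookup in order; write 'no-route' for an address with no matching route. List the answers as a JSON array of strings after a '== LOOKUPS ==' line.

Process each operation:
  + 210.124.16.0/20 (H4) depth=20
  + 210.124.16.0/20 (H1) depth=20
  + 210.124.23.0/24 (H0) depth=24
  + 210.124.16.0/20 (H2) depth=20
  + 210.112.0.0/12 (H3) depth=12
  lookup 210.124.23.7: bits 110100100111110000010111 walk d0:-→d1:-→d2:-→d3:-→d4:-→d5:-→d6:-→d7:-→d8:-→d9:-→d10:-→d11:-→d12:H3→d13:-→d14:-→d15:-→d16:-→d17:-→d18:-→d19:-→d20:H2→d21:-→d22:-→d23:-→d24:H0 -> H0
  lookup 210.124.16.102: bits 110100100111110000010 walk d0:-→d1:-→d2:-→d3:-→d4:-→d5:-→d6:-→d7:-→d8:-→d9:-→d10:-→d11:-→d12:H3→d13:-→d14:-→d15:-→d16:-→d17:-→d18:-→d19:-→d20:H2→d21:- -> H2
  lookup 210.124.17.228: bits 110100100111110000010 walk d0:-→d1:-→d2:-→d3:-→d4:-→d5:-→d6:-→d7:-→d8:-→d9:-→d10:-→d11:-→d12:H3→d13:-→d14:-→d15:-→d16:-→d17:-→d18:-→d19:-→d20:H2→d21:- -> H2
  lookup 210.124.23.1: bits 110100100111110000010111 walk d0:-→d1:-→d2:-→d3:-→d4:-→d5:-→d6:-→d7:-→d8:-→d9:-→d10:-→d11:-→d12:H3→d13:-→d14:-→d15:-→d16:-→d17:-→d18:-→d19:-→d20:H2→d21:-→d22:-→d23:-→d24:H0 -> H0
  + 210.124.0.0/16 (H4) depth=16
  + 210.124.23.16/28 (H4) depth=28
  + 0.0.0.0/0 (H4) depth=0
  lookup 210.124.0.4: bits 1101001001111100000 walk d0:H4→d1:-→d2:-→d3:-→d4:-→d5:-→d6:-→d7:-→d8:-→d9:-→d10:-→d11:-→d12:H3→d13:-→d14:-→d15:-→d16:H4→d17:-→d18:-→d19:- -> H4
  del 210.124.23.16/28 (clear depth 28)
  del 210.124.16.0/20 (clear depth 20)
  lookup 210.124.23.37: bits 11010010011111000001011100 walk d0:H4→d1:-→d2:-→d3:-→d4:-→d5:-→d6:-→d7:-→d8:-→d9:-→d10:-→d11:-→d12:H3→d13:-→d14:-→d15:-→d16:H4→d17:-→d18:-→d19:-→d20:-→d21:-→d22:-→d23:-→d24:H0→d25:-→d26:- -> H0
  + 210.124.23.0/24 (H2) depth=24
  del 0.0.0.0/0 (clear depth 0)
  del 210.124.23.0/24 (clear depth 24)
  + 210.112.0.0/12 (H2) depth=12
  + 99.205.193.0/24 (H0) depth=24
  + 210.0.0.0/8 (H4) depth=8
  + 99.192.0.0/12 (H3) depth=12

== LOOKUPS ==
["H0","H2","H2","H0","H4","H0"]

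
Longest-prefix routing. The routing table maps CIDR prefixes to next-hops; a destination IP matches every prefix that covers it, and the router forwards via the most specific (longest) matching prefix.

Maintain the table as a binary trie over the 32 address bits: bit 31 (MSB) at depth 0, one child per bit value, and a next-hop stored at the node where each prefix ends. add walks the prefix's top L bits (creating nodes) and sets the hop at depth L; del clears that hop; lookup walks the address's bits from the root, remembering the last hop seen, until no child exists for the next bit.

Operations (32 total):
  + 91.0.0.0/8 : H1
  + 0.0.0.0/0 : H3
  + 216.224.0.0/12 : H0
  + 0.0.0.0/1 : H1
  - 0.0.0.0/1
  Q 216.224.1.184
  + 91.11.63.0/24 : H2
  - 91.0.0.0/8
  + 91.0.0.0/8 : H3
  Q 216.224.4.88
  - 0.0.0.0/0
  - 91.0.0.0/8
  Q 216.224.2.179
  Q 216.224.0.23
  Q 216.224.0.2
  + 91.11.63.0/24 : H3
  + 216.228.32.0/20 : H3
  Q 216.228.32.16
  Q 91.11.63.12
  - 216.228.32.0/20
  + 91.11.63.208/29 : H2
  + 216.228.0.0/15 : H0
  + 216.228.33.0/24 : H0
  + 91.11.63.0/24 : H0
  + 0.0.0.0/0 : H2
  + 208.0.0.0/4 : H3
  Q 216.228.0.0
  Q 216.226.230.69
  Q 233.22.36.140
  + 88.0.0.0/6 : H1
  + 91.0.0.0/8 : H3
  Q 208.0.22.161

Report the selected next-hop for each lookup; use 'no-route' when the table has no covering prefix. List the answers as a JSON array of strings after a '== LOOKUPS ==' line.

Apply in order:
  add 91.0.0.0/8 -> H1 at depth 8
  add 0.0.0.0/0 -> H3 at depth 0
  add 216.224.0.0/12 -> H0 at depth 12
  add 0.0.0.0/1 -> H1 at depth 1
  - 0.0.0.0/1 clear@1
  ? 216.224.1.184  path d0:H3→d1:-→d2:-→d3:-→d4:-→d5:-→d6:-→d7:-→d8:-→d9:-→d10:-→d11:-→d12:H0  best=H0
  add 91.11.63.0/24 -> H2 at depth 24
  - 91.0.0.0/8 clear@8
  add 91.0.0.0/8 -> H3 at depth 8
  ? 216.224.4.88  path d0:H3→d1:-→d2:-→d3:-→d4:-→d5:-→d6:-→d7:-→d8:-→d9:-→d10:-→d11:-→d12:H0  best=H0
  - 0.0.0.0/0 clear@0
  - 91.0.0.0/8 clear@8
  ? 216.224.2.179  path d0:-→d1:-→d2:-→d3:-→d4:-→d5:-→d6:-→d7:-→d8:-→d9:-→d10:-→d11:-→d12:H0  best=H0
  ? 216.224.0.23  path d0:-→d1:-→d2:-→d3:-→d4:-→d5:-→d6:-→d7:-→d8:-→d9:-→d10:-→d11:-→d12:H0  best=H0
  ? 216.224.0.2  path d0:-→d1:-→d2:-→d3:-→d4:-→d5:-→d6:-→d7:-→d8:-→d9:-→d10:-→d11:-→d12:H0  best=H0
  add 91.11.63.0/24 -> H3 at depth 24
  add 216.228.32.0/20 -> H3 at depth 20
  ? 216.228.32.16  path d0:-→d1:-→d2:-→d3:-→d4:-→d5:-→d6:-→d7:-→d8:-→d9:-→d10:-→d11:-→d12:H0→d13:-→d14:-→d15:-→d16:-→d17:-→d18:-→d19:-→d20:H3  best=H3
  ? 91.11.63.12  path d0:-→d1:-→d2:-→d3:-→d4:-→d5:-→d6:-→d7:-→d8:-→d9:-→d10:-→d11:-→d12:-→d13:-→d14:-→d15:-→d16:-→d17:-→d18:-→d19:-→d20:-→d21:-→d22:-→d23:-→d24:H3  best=H3
  - 216.228.32.0/20 clear@20
  add 91.11.63.208/29 -> H2 at depth 29
  add 216.228.0.0/15 -> H0 at depth 15
  add 216.228.33.0/24 -> H0 at depth 24
  add 91.11.63.0/24 -> H0 at depth 24
  add 0.0.0.0/0 -> H2 at depth 0
  add 208.0.0.0/4 -> H3 at depth 4
  ? 216.228.0.0  path d0:H2→d1:-→d2:-→d3:-→d4:H3→d5:-→d6:-→d7:-→d8:-→d9:-→d10:-→d11:-→d12:H0→d13:-→d14:-→d15:H0→d16:-→d17:-→d18:-  best=H0
  ? 216.226.230.69  path d0:H2→d1:-→d2:-→d3:-→d4:H3→d5:-→d6:-→d7:-→d8:-→d9:-→d10:-→d11:-→d12:H0→d13:-  best=H0
  ? 233.22.36.140  path d0:H2→d1:-→d2:-  best=H2
  add 88.0.0.0/6 -> H1 at depth 6
  add 91.0.0.0/8 -> H3 at depth 8
  ? 208.0.22.161  path d0:H2→d1:-→d2:-→d3:-→d4:H3  best=H3

== LOOKUPS ==
["H0","H0","H0","H0","H0","H3","H3","H0","H0","H2","H3"]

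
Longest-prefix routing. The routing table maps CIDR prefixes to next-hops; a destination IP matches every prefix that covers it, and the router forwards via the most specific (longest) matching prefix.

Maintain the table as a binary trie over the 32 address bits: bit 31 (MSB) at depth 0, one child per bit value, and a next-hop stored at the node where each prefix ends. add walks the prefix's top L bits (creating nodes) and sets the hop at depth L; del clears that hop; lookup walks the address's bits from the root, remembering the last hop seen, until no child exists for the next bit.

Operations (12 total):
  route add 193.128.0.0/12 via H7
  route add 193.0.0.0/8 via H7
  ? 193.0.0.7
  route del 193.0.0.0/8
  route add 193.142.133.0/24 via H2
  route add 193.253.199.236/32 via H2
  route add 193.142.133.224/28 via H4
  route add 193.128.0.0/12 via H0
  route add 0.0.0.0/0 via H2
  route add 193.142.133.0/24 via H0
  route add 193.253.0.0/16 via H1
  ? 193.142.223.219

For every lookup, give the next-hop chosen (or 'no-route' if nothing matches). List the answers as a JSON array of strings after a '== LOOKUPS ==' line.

Process each operation:
  add 193.128.0.0/12 -> H7 at depth 12
  add 193.0.0.0/8 -> H7 at depth 8
  ? 193.0.0.7  path d0:-→d1:-→d2:-→d3:-→d4:-→d5:-→d6:-→d7:-→d8:H7  best=H7
  del 193.0.0.0/8 (clear depth 8)
  add 193.142.133.0/24 -> H2 at depth 24
  add 193.253.199.236/32 -> H2 at depth 32
  add 193.142.133.224/28 -> H4 at depth 28
  add 193.128.0.0/12 -> H0 at depth 12
  add 0.0.0.0/0 -> H2 at depth 0
  add 193.142.133.0/24 -> H0 at depth 24
  add 193.253.0.0/16 -> H1 at depth 16
  ? 193.142.223.219  path d0:H2→d1:-→d2:-→d3:-→d4:-→d5:-→d6:-→d7:-→d8:-→d9:-→d10:-→d11:-→d12:H0→d13:-→d14:-→d15:-→d16:-→d17:-  best=H0

== LOOKUPS ==
["H7","H0"]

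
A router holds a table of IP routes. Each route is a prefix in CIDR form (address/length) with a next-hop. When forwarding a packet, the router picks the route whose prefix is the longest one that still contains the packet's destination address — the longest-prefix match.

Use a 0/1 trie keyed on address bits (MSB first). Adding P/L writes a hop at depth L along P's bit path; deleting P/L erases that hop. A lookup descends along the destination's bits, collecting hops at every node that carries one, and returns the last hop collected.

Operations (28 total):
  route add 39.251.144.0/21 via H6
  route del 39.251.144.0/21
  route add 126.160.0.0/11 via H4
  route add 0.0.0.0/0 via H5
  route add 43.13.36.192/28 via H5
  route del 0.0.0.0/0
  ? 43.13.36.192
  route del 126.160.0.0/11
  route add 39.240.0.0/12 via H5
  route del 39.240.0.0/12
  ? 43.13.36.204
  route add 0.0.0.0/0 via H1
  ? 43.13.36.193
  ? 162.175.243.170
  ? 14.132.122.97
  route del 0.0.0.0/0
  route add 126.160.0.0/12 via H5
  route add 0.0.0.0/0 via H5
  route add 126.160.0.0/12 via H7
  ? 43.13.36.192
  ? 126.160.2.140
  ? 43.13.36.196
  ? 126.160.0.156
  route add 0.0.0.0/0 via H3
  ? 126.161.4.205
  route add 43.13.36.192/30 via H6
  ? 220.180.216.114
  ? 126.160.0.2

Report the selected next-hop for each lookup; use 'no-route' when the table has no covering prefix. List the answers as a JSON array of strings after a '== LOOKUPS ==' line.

Process each operation:
  + 39.251.144.0/21 (H6) depth=21
  - 39.251.144.0/21 clear@21
  + 126.160.0.0/11 (H4) depth=11
  + 0.0.0.0/0 (H5) depth=0
  + 43.13.36.192/28 (H5) depth=28
  - 0.0.0.0/0 clear@0
  lookup 43.13.36.192: bits 0010101100001101001001001100 walk d0:-→d1:-→d2:-→d3:-→d4:-→d5:-→d6:-→d7:-→d8:-→d9:-→d10:-→d11:-→d12:-→d13:-→d14:-→d15:-→d16:-→d17:-→d18:-→d19:-→d20:-→d21:-→d22:-→d23:-→d24:-→d25:-→d26:-→d27:-→d28:H5 -> H5
  - 126.160.0.0/11 clear@11
  + 39.240.0.0/12 (H5) depth=12
  - 39.240.0.0/12 clear@12
  lookup 43.13.36.204: bits 0010101100001101001001001100 walk d0:-→d1:-→d2:-→d3:-→d4:-→d5:-→d6:-→d7:-→d8:-→d9:-→d10:-→d11:-→d12:-→d13:-→d14:-→d15:-→d16:-→d17:-→d18:-→d19:-→d20:-→d21:-→d22:-→d23:-→d24:-→d25:-→d26:-→d27:-→d28:H5 -> H5
  + 0.0.0.0/0 (H1) depth=0
  lookup 43.13.36.193: bits 0010101100001101001001001100 walk d0:H1→d1:-→d2:-→d3:-→d4:-→d5:-→d6:-→d7:-→d8:-→d9:-→d10:-→d11:-→d12:-→d13:-→d14:-→d15:-→d16:-→d17:-→d18:-→d19:-→d20:-→d21:-→d22:-→d23:-→d24:-→d25:-→d26:-→d27:-→d28:H5 -> H5
  lookup 162.175.243.170: bits ε walk d0:H1 -> H1
  lookup 14.132.122.97: bits 00 walk d0:H1→d1:-→d2:- -> H1
  - 0.0.0.0/0 clear@0
  + 126.160.0.0/12 (H5) depth=12
  + 0.0.0.0/0 (H5) depth=0
  + 126.160.0.0/12 (H7) depth=12
  lookup 43.13.36.192: bits 0010101100001101001001001100 walk d0:H5→d1:-→d2:-→d3:-→d4:-→d5:-→d6:-→d7:-→d8:-→d9:-→d10:-→d11:-→d12:-→d13:-→d14:-→d15:-→d16:-→d17:-→d18:-→d19:-→d20:-→d21:-→d22:-→d23:-→d24:-→d25:-→d26:-→d27:-→d28:H5 -> H5
  lookup 126.160.2.140: bits 011111101010 walk d0:H5→d1:-→d2:-→d3:-→d4:-→d5:-→d6:-→d7:-→d8:-→d9:-→d10:-→d11:-→d12:H7 -> H7
  lookup 43.13.36.196: bits 0010101100001101001001001100 walk d0:H5→d1:-→d2:-→d3:-→d4:-→d5:-→d6:-→d7:-→d8:-→d9:-→d10:-→d11:-→d12:-→d13:-→d14:-→d15:-→d16:-→d17:-→d18:-→d19:-→d20:-→d21:-→d22:-→d23:-→d24:-→d25:-→d26:-→d27:-→d28:H5 -> H5
  lookup 126.160.0.156: bits 011111101010 walk d0:H5→d1:-→d2:-→d3:-→d4:-→d5:-→d6:-→d7:-→d8:-→d9:-→d10:-→d11:-→d12:H7 -> H7
  + 0.0.0.0/0 (H3) depth=0
  lookup 126.161.4.205: bits 011111101010 walk d0:H3→d1:-→d2:-→d3:-→d4:-→d5:-→d6:-→d7:-→d8:-→d9:-→d10:-→d11:-→d12:H7 -> H7
  + 43.13.36.192/30 (H6) depth=30
  lookup 220.180.216.114: bits ε walk d0:H3 -> H3
  lookup 126.160.0.2: bits 011111101010 walk d0:H3→d1:-→d2:-→d3:-→d4:-→d5:-→d6:-→d7:-→d8:-→d9:-→d10:-→d11:-→d12:H7 -> H7

== LOOKUPS ==
["H5","H5","H5","H1","H1","H5","H7","H5","H7","H7","H3","H7"]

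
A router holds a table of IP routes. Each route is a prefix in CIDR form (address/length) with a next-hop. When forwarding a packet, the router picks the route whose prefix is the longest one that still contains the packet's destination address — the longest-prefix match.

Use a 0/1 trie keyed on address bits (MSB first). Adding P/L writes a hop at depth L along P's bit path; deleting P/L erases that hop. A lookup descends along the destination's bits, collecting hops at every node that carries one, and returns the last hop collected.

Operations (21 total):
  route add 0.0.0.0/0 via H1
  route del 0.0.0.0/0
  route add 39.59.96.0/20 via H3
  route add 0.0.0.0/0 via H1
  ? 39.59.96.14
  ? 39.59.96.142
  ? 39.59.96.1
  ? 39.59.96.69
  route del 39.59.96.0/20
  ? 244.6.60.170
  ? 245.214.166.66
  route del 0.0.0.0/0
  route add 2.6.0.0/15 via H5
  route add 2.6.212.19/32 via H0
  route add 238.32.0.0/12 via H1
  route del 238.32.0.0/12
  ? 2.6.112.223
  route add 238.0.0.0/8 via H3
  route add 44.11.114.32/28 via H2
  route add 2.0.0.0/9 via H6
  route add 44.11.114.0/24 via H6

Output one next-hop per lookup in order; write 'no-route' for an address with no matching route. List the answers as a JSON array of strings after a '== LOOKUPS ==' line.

Trace:
  add 0.0.0.0/0 -> H1 at depth 0
  - 0.0.0.0/0 clear@0
  add 39.59.96.0/20 -> H3 at depth 20
  add 0.0.0.0/0 -> H1 at depth 0
  lookup 39.59.96.14: bits 00100111001110110110 walk d0:H1→d1:-→d2:-→d3:-→d4:-→d5:-→d6:-→d7:-→d8:-→d9:-→d10:-→d11:-→d12:-→d13:-→d14:-→d15:-→d16:-→d17:-→d18:-→d19:-→d20:H3 -> H3
  lookup 39.59.96.142: bits 00100111001110110110 walk d0:H1→d1:-→d2:-→d3:-→d4:-→d5:-→d6:-→d7:-→d8:-→d9:-→d10:-→d11:-→d12:-→d13:-→d14:-→d15:-→d16:-→d17:-→d18:-→d19:-→d20:H3 -> H3
  lookup 39.59.96.1: bits 00100111001110110110 walk d0:H1→d1:-→d2:-→d3:-→d4:-→d5:-→d6:-→d7:-→d8:-→d9:-→d10:-→d11:-→d12:-→d13:-→d14:-→d15:-→d16:-→d17:-→d18:-→d19:-→d20:H3 -> H3
  lookup 39.59.96.69: bits 00100111001110110110 walk d0:H1→d1:-→d2:-→d3:-→d4:-→d5:-→d6:-→d7:-→d8:-→d9:-→d10:-→d11:-→d12:-→d13:-→d14:-→d15:-→d16:-→d17:-→d18:-→d19:-→d20:H3 -> H3
  - 39.59.96.0/20 clear@20
  lookup 244.6.60.170: bits ε walk d0:H1 -> H1
  lookup 245.214.166.66: bits ε walk d0:H1 -> H1
  - 0.0.0.0/0 clear@0
  add 2.6.0.0/15 -> H5 at depth 15
  add 2.6.212.19/32 -> H0 at depth 32
  add 238.32.0.0/12 -> H1 at depth 12
  - 238.32.0.0/12 clear@12
  lookup 2.6.112.223: bits 0000001000000110 walk d0:-→d1:-→d2:-→d3:-→d4:-→d5:-→d6:-→d7:-→d8:-→d9:-→d10:-→d11:-→d12:-→d13:-→d14:-→d15:H5→d16:- -> H5
  add 238.0.0.0/8 -> H3 at depth 8
  add 44.11.114.32/28 -> H2 at depth 28
  add 2.0.0.0/9 -> H6 at depth 9
  add 44.11.114.0/24 -> H6 at depth 24

== LOOKUPS ==
["H3","H3","H3","H3","H1","H1","H5"]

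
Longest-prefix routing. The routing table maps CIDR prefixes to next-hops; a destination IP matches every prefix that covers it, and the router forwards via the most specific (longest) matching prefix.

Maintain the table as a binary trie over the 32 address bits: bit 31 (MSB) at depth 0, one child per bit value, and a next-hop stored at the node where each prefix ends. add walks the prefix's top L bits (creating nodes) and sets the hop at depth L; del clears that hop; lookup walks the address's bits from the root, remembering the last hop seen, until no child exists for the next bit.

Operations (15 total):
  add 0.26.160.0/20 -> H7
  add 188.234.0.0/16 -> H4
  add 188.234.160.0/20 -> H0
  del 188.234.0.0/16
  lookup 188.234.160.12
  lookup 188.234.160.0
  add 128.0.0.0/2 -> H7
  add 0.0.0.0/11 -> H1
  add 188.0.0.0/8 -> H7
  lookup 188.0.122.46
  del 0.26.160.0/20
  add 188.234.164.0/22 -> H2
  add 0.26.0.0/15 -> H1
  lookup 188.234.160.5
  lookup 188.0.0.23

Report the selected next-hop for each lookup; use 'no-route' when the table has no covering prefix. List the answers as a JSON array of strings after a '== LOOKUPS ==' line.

Apply in order:
  + 0.26.160.0/20 (H7) depth=20
  + 188.234.0.0/16 (H4) depth=16
  + 188.234.160.0/20 (H0) depth=20
  - 188.234.0.0/16 clear@16
  lookup 188.234.160.12: bits 10111100111010101010 walk d0:-→d1:-→d2:-→d3:-→d4:-→d5:-→d6:-→d7:-→d8:-→d9:-→d10:-→d11:-→d12:-→d13:-→d14:-→d15:-→d16:-→d17:-→d18:-→d19:-→d20:H0 -> H0
  lookup 188.234.160.0: bits 10111100111010101010 walk d0:-→d1:-→d2:-→d3:-→d4:-→d5:-→d6:-→d7:-→d8:-→d9:-→d10:-→d11:-→d12:-→d13:-→d14:-→d15:-→d16:-→d17:-→d18:-→d19:-→d20:H0 -> H0
  + 128.0.0.0/2 (H7) depth=2
  + 0.0.0.0/11 (H1) depth=11
  + 188.0.0.0/8 (H7) depth=8
  lookup 188.0.122.46: bits 10111100 walk d0:-→d1:-→d2:H7→d3:-→d4:-→d5:-→d6:-→d7:-→d8:H7 -> H7
  - 0.26.160.0/20 clear@20
  + 188.234.164.0/22 (H2) depth=22
  + 0.26.0.0/15 (H1) depth=15
  lookup 188.234.160.5: bits 101111001110101010100 walk d0:-→d1:-→d2:H7→d3:-→d4:-→d5:-→d6:-→d7:-→d8:H7→d9:-→d10:-→d11:-→d12:-→d13:-→d14:-→d15:-→d16:-→d17:-→d18:-→d19:-→d20:H0→d21:- -> H0
  lookup 188.0.0.23: bits 10111100 walk d0:-→d1:-→d2:H7→d3:-→d4:-→d5:-→d6:-→d7:-→d8:H7 -> H7

== LOOKUPS ==
["H0","H0","H7","H0","H7"]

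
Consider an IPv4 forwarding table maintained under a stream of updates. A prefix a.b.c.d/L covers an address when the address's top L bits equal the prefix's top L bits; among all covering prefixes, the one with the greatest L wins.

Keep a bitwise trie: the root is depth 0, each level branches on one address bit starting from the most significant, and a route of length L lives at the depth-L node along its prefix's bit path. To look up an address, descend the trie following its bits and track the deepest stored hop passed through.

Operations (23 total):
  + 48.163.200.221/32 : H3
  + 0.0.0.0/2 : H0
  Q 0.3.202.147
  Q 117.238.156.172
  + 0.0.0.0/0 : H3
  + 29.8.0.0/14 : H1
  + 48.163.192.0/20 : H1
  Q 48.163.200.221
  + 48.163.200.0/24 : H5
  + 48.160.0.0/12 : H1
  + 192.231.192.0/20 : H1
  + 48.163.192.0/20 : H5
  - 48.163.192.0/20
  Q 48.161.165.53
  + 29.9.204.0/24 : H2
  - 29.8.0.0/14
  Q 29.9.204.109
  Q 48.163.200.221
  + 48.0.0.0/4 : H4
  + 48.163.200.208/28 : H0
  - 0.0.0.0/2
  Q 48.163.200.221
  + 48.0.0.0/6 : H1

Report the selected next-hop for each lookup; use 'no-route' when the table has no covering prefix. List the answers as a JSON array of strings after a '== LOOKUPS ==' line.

Apply in order:
  + 48.163.200.221/32 (H3) depth=32
  + 0.0.0.0/2 (H0) depth=2
  Q 0.3.202.147: descend 00 ; hops seen [H0] ; pick H0
  Q 117.238.156.172: descend 0 ; hops seen [∅] ; pick no-route
  + 0.0.0.0/0 (H3) depth=0
  + 29.8.0.0/14 (H1) depth=14
  + 48.163.192.0/20 (H1) depth=20
  Q 48.163.200.221: descend 00110000101000111100100011011101 ; hops seen [H3,H0,H1,H3] ; pick H3
  + 48.163.200.0/24 (H5) depth=24
  + 48.160.0.0/12 (H1) depth=12
  + 192.231.192.0/20 (H1) depth=20
  + 48.163.192.0/20 (H5) depth=20
  - 48.163.192.0/20 clear@20
  Q 48.161.165.53: descend 00110000101000 ; hops seen [H3,H0,H1] ; pick H1
  + 29.9.204.0/24 (H2) depth=24
  - 29.8.0.0/14 clear@14
  Q 29.9.204.109: descend 000111010000100111001100 ; hops seen [H3,H0,H2] ; pick H2
  Q 48.163.200.221: descend 00110000101000111100100011011101 ; hops seen [H3,H0,H1,H5,H3] ; pick H3
  + 48.0.0.0/4 (H4) depth=4
  + 48.163.200.208/28 (H0) depth=28
  - 0.0.0.0/2 clear@2
  Q 48.163.200.221: descend 00110000101000111100100011011101 ; hops seen [H3,H4,H1,H5,H0,H3] ; pick H3
  + 48.0.0.0/6 (H1) depth=6

== LOOKUPS ==
["H0","no-route","H3","H1","H2","H3","H3"]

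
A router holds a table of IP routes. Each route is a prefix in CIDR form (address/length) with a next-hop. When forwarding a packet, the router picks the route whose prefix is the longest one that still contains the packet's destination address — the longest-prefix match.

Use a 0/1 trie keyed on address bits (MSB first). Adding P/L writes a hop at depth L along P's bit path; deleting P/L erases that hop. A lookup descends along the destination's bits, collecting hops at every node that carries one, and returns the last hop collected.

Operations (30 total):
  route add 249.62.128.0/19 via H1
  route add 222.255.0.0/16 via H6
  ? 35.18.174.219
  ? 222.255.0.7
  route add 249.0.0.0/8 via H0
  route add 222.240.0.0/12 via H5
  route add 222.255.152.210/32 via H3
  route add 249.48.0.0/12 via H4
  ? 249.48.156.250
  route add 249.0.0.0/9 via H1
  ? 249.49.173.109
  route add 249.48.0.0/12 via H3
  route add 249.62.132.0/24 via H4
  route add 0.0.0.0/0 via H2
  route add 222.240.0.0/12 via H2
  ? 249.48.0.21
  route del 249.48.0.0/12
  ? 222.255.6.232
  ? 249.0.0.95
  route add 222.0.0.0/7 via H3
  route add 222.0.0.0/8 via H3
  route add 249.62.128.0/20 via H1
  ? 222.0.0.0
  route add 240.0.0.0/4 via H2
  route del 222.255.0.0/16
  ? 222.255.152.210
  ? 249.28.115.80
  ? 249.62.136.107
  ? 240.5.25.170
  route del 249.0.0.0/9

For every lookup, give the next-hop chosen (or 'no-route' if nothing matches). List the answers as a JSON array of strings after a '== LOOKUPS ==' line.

Apply in order:
  add 249.62.128.0/19 -> H1 at depth 19
  add 222.255.0.0/16 -> H6 at depth 16
  Q 35.18.174.219: descend ε ; hops seen [∅] ; pick no-route
  Q 222.255.0.7: descend 1101111011111111 ; hops seen [H6] ; pick H6
  add 249.0.0.0/8 -> H0 at depth 8
  add 222.240.0.0/12 -> H5 at depth 12
  add 222.255.152.210/32 -> H3 at depth 32
  add 249.48.0.0/12 -> H4 at depth 12
  Q 249.48.156.250: descend 111110010011 ; hops seen [H0,H4] ; pick H4
  add 249.0.0.0/9 -> H1 at depth 9
  Q 249.49.173.109: descend 111110010011 ; hops seen [H0,H1,H4] ; pick H4
  add 249.48.0.0/12 -> H3 at depth 12
  add 249.62.132.0/24 -> H4 at depth 24
  add 0.0.0.0/0 -> H2 at depth 0
  add 222.240.0.0/12 -> H2 at depth 12
  Q 249.48.0.21: descend 111110010011 ; hops seen [H2,H0,H1,H3] ; pick H3
  - 249.48.0.0/12 clear@12
  Q 222.255.6.232: descend 1101111011111111 ; hops seen [H2,H2,H6] ; pick H6
  Q 249.0.0.95: descend 1111100100 ; hops seen [H2,H0,H1] ; pick H1
  add 222.0.0.0/7 -> H3 at depth 7
  add 222.0.0.0/8 -> H3 at depth 8
  add 249.62.128.0/20 -> H1 at depth 20
  Q 222.0.0.0: descend 11011110 ; hops seen [H2,H3,H3] ; pick H3
  add 240.0.0.0/4 -> H2 at depth 4
  - 222.255.0.0/16 clear@16
  Q 222.255.152.210: descend 11011110111111111001100011010010 ; hops seen [H2,H3,H3,H2,H3] ; pick H3
  Q 249.28.115.80: descend 1111100100 ; hops seen [H2,H2,H0,H1] ; pick H1
  Q 249.62.136.107: descend 11111001001111101000 ; hops seen [H2,H2,H0,H1,H1,H1] ; pick H1
  Q 240.5.25.170: descend 1111 ; hops seen [H2,H2] ; pick H2
  - 249.0.0.0/9 clear@9

== LOOKUPS ==
["no-route","H6","H4","H4","H3","H6","H1","H3","H3","H1","H1","H2"]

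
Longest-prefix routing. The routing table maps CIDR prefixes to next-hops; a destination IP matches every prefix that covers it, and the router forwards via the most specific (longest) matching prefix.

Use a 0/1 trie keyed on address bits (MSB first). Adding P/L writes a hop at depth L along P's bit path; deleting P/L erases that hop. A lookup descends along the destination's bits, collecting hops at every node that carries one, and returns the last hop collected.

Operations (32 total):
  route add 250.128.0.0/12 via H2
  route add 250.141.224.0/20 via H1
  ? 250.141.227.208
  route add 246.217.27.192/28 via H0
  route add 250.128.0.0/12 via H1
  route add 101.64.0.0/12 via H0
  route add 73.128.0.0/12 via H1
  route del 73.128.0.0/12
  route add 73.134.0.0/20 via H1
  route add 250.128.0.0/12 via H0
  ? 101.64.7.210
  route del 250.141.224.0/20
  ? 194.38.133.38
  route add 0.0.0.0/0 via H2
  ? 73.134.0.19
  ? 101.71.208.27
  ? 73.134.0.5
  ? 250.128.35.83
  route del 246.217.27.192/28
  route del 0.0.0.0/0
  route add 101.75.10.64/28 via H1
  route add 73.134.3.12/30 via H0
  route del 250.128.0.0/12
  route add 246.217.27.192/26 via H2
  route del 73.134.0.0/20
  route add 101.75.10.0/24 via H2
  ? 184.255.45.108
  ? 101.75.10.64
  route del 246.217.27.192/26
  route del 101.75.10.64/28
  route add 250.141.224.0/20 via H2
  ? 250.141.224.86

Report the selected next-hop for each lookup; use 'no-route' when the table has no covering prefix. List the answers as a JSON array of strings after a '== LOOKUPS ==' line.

Apply in order:
  + 250.128.0.0/12 (H2) depth=12
  + 250.141.224.0/20 (H1) depth=20
  lookup 250.141.227.208: bits 11111010100011011110 walk d0:-→d1:-→d2:-→d3:-→d4:-→d5:-→d6:-→d7:-→d8:-→d9:-→d10:-→d11:-→d12:H2→d13:-→d14:-→d15:-→d16:-→d17:-→d18:-→d19:-→d20:H1 -> H1
  + 246.217.27.192/28 (H0) depth=28
  + 250.128.0.0/12 (H1) depth=12
  + 101.64.0.0/12 (H0) depth=12
  + 73.128.0.0/12 (H1) depth=12
  del 73.128.0.0/12 (clear depth 12)
  + 73.134.0.0/20 (H1) depth=20
  + 250.128.0.0/12 (H0) depth=12
  lookup 101.64.7.210: bits 011001010100 walk d0:-→d1:-→d2:-→d3:-→d4:-→d5:-→d6:-→d7:-→d8:-→d9:-→d10:-→d11:-→d12:H0 -> H0
  del 250.141.224.0/20 (clear depth 20)
  lookup 194.38.133.38: bits 11 walk d0:-→d1:-→d2:- -> no-route
  + 0.0.0.0/0 (H2) depth=0
  lookup 73.134.0.19: bits 01001001100001100000 walk d0:H2→d1:-→d2:-→d3:-→d4:-→d5:-→d6:-→d7:-→d8:-→d9:-→d10:-→d11:-→d12:-→d13:-→d14:-→d15:-→d16:-→d17:-→d18:-→d19:-→d20:H1 -> H1
  lookup 101.71.208.27: bits 011001010100 walk d0:H2→d1:-→d2:-→d3:-→d4:-→d5:-→d6:-→d7:-→d8:-→d9:-→d10:-→d11:-→d12:H0 -> H0
  lookup 73.134.0.5: bits 01001001100001100000 walk d0:H2→d1:-→d2:-→d3:-→d4:-→d5:-→d6:-→d7:-→d8:-→d9:-→d10:-→d11:-→d12:-→d13:-→d14:-→d15:-→d16:-→d17:-→d18:-→d19:-→d20:H1 -> H1
  lookup 250.128.35.83: bits 111110101000 walk d0:H2→d1:-→d2:-→d3:-→d4:-→d5:-→d6:-→d7:-→d8:-→d9:-→d10:-→d11:-→d12:H0 -> H0
  del 246.217.27.192/28 (clear depth 28)
  del 0.0.0.0/0 (clear depth 0)
  + 101.75.10.64/28 (H1) depth=28
  + 73.134.3.12/30 (H0) depth=30
  del 250.128.0.0/12 (clear depth 12)
  + 246.217.27.192/26 (H2) depth=26
  del 73.134.0.0/20 (clear depth 20)
  + 101.75.10.0/24 (H2) depth=24
  lookup 184.255.45.108: bits 1 walk d0:-→d1:- -> no-route
  lookup 101.75.10.64: bits 0110010101001011000010100100 walk d0:-→d1:-→d2:-→d3:-→d4:-→d5:-→d6:-→d7:-→d8:-→d9:-→d10:-→d11:-→d12:H0→d13:-→d14:-→d15:-→d16:-→d17:-→d18:-→d19:-→d20:-→d21:-→d22:-→d23:-→d24:H2→d25:-→d26:-→d27:-→d28:H1 -> H1
  del 246.217.27.192/26 (clear depth 26)
  del 101.75.10.64/28 (clear depth 28)
  + 250.141.224.0/20 (H2) depth=20
  lookup 250.141.224.86: bits 11111010100011011110 walk d0:-→d1:-→d2:-→d3:-→d4:-→d5:-→d6:-→d7:-→d8:-→d9:-→d10:-→d11:-→d12:-→d13:-→d14:-→d15:-→d16:-→d17:-→d18:-→d19:-→d20:H2 -> H2

== LOOKUPS ==
["H1","H0","no-route","H1","H0","H1","H0","no-route","H1","H2"]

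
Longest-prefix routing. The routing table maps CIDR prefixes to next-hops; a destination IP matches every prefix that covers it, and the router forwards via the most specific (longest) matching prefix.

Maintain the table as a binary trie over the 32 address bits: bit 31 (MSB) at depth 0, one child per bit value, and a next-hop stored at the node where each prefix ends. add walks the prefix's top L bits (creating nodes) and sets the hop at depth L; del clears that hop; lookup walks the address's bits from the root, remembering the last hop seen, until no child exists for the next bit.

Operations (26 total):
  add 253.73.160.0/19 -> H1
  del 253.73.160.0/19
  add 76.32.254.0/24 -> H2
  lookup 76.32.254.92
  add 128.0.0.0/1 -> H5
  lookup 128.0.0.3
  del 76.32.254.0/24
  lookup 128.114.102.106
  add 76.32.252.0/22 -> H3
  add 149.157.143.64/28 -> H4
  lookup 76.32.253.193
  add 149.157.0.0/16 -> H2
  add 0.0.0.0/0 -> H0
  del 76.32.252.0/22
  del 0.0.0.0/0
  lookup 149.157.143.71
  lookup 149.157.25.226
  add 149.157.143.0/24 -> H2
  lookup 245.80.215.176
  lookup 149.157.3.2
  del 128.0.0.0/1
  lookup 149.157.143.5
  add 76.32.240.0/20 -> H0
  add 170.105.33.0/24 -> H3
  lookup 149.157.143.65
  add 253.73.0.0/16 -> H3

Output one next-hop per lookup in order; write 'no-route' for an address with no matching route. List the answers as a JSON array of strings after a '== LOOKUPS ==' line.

Process each operation:
  add 253.73.160.0/19 -> H1 at depth 19
  - 253.73.160.0/19 clear@19
  add 76.32.254.0/24 -> H2 at depth 24
  Q 76.32.254.92: descend 010011000010000011111110 ; hops seen [H2] ; pick H2
  add 128.0.0.0/1 -> H5 at depth 1
  Q 128.0.0.3: descend 1 ; hops seen [H5] ; pick H5
  - 76.32.254.0/24 clear@24
  Q 128.114.102.106: descend 1 ; hops seen [H5] ; pick H5
  add 76.32.252.0/22 -> H3 at depth 22
  add 149.157.143.64/28 -> H4 at depth 28
  Q 76.32.253.193: descend 0100110000100000111111 ; hops seen [H3] ; pick H3
  add 149.157.0.0/16 -> H2 at depth 16
  add 0.0.0.0/0 -> H0 at depth 0
  - 76.32.252.0/22 clear@22
  - 0.0.0.0/0 clear@0
  Q 149.157.143.71: descend 1001010110011101100011110100 ; hops seen [H5,H2,H4] ; pick H4
  Q 149.157.25.226: descend 1001010110011101 ; hops seen [H5,H2] ; pick H2
  add 149.157.143.0/24 -> H2 at depth 24
  Q 245.80.215.176: descend 1111 ; hops seen [H5] ; pick H5
  Q 149.157.3.2: descend 1001010110011101 ; hops seen [H5,H2] ; pick H2
  - 128.0.0.0/1 clear@1
  Q 149.157.143.5: descend 1001010110011101100011110 ; hops seen [H2,H2] ; pick H2
  add 76.32.240.0/20 -> H0 at depth 20
  add 170.105.33.0/24 -> H3 at depth 24
  Q 149.157.143.65: descend 1001010110011101100011110100 ; hops seen [H2,H2,H4] ; pick H4
  add 253.73.0.0/16 -> H3 at depth 16

== LOOKUPS ==
["H2","H5","H5","H3","H4","H2","H5","H2","H2","H4"]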